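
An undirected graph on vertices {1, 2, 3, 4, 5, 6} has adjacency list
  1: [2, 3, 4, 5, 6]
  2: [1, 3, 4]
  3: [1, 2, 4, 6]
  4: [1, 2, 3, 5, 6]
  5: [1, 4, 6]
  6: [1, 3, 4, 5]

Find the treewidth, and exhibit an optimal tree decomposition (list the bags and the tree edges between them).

Treewidth 3.
One optimal decomposition is:
Bags: B1 = {1, 3, 4, 6}  B2 = {1, 2, 3, 4}  B3 = {1, 4, 5, 6}
Tree: B1–B2, B1–B3

The largest bag has 4 vertices, giving width 3; this decomposition certifies tw(G) ≤ 3. For the lower bound, the 4 vertices {1, 2, 3, 4} are pairwise adjacent, and any tree decomposition puts a clique entirely inside one bag — forcing width ≥ 3. Hence tw(G) = 3 exactly.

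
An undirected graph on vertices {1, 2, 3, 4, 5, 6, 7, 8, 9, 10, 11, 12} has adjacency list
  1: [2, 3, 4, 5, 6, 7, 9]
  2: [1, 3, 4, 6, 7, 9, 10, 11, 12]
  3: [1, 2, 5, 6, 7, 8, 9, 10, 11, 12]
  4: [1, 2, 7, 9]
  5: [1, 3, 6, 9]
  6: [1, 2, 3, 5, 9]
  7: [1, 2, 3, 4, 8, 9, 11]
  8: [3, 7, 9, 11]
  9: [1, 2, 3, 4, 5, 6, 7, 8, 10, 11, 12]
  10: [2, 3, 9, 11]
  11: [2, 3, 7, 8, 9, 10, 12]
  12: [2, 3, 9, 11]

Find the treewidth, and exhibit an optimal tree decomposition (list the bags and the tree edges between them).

Treewidth 4.
One optimal decomposition is:
Bags: B1 = {2, 3, 9, 11, 12}  B2 = {2, 3, 7, 9, 11}  B3 = {3, 7, 8, 9, 11}  B4 = {1, 2, 3, 7, 9}  B5 = {1, 2, 4, 7, 9}  B6 = {1, 2, 3, 6, 9}  B7 = {1, 3, 5, 6, 9}  B8 = {2, 3, 9, 10, 11}
Tree: B1–B2, B2–B3, B2–B4, B4–B5, B4–B6, B6–B7, B1–B8

Each bag holds 5 vertices, so the decomposition has width 4, which upper-bounds the treewidth. For the lower bound, the 5 vertices {3, 7, 8, 9, 11} are pairwise adjacent, and any tree decomposition puts a clique entirely inside one bag — forcing width ≥ 4. The upper and lower bounds meet at 4, so that is the treewidth.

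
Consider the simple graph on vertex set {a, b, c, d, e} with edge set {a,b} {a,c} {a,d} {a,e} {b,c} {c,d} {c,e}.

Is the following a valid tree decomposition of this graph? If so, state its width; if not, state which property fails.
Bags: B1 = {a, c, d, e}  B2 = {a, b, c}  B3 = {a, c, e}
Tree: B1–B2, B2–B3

No — bags containing vertex e are not connected in the tree.

A tree decomposition must satisfy three properties: every vertex lies in some bag; for every edge, both endpoints lie together in some bag; and for every vertex, the bags containing it form a connected subtree. Here bags containing vertex e are not connected in the tree, so the decomposition is invalid.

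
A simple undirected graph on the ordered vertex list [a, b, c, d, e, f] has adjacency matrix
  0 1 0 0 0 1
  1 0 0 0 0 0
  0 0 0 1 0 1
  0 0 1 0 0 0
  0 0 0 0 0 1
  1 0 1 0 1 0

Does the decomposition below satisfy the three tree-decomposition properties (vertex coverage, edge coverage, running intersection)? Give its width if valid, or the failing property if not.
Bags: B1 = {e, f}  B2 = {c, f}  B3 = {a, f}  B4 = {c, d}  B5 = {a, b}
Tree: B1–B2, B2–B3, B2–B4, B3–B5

Vertex coverage: the bags together contain {a, b, c, d, e, f}, the full vertex set. Edge coverage: each edge of G has both endpoints in at least one bag. Running intersection: for every vertex, the bags containing it form a connected subtree. All three properties hold, so this is a valid tree decomposition of width max|bag| − 1 = 1, and hence tw(G) ≤ 1.

Yes; width 1.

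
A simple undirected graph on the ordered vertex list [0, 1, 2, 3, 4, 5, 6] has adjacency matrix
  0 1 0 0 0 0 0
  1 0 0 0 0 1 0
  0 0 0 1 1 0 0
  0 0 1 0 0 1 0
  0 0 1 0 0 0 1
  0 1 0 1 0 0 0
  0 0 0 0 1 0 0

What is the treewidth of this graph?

A width-1 tree decomposition is:
Bags: B1 = {4, 6}  B2 = {2, 4}  B3 = {2, 3}  B4 = {3, 5}  B5 = {1, 5}  B6 = {0, 1}
Tree: B1–B2, B2–B3, B3–B4, B4–B5, B5–B6
Every bag has size at most 2, so the width is 2 − 1 = 1 and tw(G) ≤ 1. G has an edge, so its treewidth is at least 1. Therefore the treewidth is 1.

1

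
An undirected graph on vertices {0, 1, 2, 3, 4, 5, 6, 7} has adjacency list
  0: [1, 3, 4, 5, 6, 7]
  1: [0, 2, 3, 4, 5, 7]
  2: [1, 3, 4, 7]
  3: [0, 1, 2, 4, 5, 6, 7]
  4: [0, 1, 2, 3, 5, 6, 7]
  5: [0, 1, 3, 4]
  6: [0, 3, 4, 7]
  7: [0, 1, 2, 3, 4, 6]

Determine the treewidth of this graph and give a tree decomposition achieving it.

Each bag holds 5 vertices, so the decomposition has width 4, which upper-bounds the treewidth. For the lower bound, the 5 vertices {0, 1, 3, 4, 5} are pairwise adjacent, and any tree decomposition puts a clique entirely inside one bag — forcing width ≥ 4. Hence tw(G) = 4 exactly.

Treewidth 4.
Bags: B1 = {1, 2, 3, 4, 7}  B2 = {0, 1, 3, 4, 7}  B3 = {0, 3, 4, 6, 7}  B4 = {0, 1, 3, 4, 5}
Tree: B1–B2, B2–B3, B2–B4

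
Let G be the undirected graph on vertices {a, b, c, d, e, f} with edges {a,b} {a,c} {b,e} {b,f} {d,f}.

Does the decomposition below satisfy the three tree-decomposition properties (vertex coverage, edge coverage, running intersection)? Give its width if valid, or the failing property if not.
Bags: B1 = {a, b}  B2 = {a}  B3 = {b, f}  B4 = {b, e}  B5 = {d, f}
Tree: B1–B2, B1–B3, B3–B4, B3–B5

A tree decomposition must satisfy three properties: every vertex lies in some bag; for every edge, both endpoints lie together in some bag; and for every vertex, the bags containing it form a connected subtree. Here vertex c appears in no bag, so the decomposition is invalid.

No — vertex c appears in no bag.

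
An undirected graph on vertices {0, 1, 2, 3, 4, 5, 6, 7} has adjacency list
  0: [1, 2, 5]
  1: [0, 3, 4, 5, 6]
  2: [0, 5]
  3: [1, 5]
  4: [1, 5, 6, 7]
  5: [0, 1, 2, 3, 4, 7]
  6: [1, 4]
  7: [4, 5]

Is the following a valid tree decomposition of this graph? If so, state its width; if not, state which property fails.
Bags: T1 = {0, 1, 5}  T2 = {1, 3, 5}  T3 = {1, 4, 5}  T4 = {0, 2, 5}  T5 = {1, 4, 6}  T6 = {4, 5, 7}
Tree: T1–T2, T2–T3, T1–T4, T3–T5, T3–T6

Checking the three conditions: (i) the bags cover all of {0, 1, 2, 3, 4, 5, 6, 7}; (ii) for each edge, some bag contains both endpoints; (iii) the bags containing any fixed vertex form a subtree. All hold, so the decomposition is valid with width 3 − 1 = 2.

Yes; width 2.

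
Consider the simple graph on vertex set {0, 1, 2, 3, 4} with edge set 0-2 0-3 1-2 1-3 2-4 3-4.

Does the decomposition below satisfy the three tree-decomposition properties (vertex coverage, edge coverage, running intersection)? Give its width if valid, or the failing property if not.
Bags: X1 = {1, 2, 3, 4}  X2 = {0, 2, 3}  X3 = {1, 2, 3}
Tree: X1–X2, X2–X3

A tree decomposition must satisfy three properties: every vertex lies in some bag; for every edge, both endpoints lie together in some bag; and for every vertex, the bags containing it form a connected subtree. Here bags containing vertex 1 are not connected in the tree, so the decomposition is invalid.

No — bags containing vertex 1 are not connected in the tree.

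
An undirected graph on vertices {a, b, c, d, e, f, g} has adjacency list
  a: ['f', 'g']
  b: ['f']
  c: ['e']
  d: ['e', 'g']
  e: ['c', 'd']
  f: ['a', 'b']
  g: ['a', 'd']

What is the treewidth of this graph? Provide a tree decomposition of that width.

Each bag holds 2 vertices, so the decomposition has width 1, which upper-bounds the treewidth. Any graph with an edge has treewidth ≥ 1, and G has the edge b–f. Hence tw(G) = 1 exactly.

Treewidth 1.
One optimal decomposition is:
Bags: B1 = {b, f}  B2 = {a, f}  B3 = {a, g}  B4 = {d, g}  B5 = {d, e}  B6 = {c, e}
Tree: B1–B2, B2–B3, B3–B4, B4–B5, B5–B6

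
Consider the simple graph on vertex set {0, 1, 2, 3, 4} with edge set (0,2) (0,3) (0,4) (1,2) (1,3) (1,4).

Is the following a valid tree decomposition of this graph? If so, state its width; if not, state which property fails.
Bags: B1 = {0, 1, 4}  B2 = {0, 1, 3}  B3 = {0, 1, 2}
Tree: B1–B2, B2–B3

Yes; width 2.

Vertex coverage: the bags together contain {0, 1, 2, 3, 4}, the full vertex set. Edge coverage: each edge of G has both endpoints in at least one bag. Running intersection: for every vertex, the bags containing it form a connected subtree. All three properties hold, so this is a valid tree decomposition of width max|bag| − 1 = 2, and hence tw(G) ≤ 2.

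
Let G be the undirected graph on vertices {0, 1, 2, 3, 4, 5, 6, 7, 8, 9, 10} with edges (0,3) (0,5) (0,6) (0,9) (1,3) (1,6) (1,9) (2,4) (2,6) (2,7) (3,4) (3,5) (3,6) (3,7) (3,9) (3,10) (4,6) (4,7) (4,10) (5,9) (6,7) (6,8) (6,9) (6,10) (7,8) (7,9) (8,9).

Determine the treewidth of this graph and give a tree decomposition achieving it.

Each bag holds 4 vertices, so the decomposition has width 3, which upper-bounds the treewidth. For the lower bound, the 4 vertices {0, 3, 5, 9} are pairwise adjacent, and any tree decomposition puts a clique entirely inside one bag — forcing width ≥ 3. Combining the bounds, tw(G) = 3.

Treewidth 3.
One such decomposition:
Bags: B1 = {0, 3, 6, 9}  B2 = {3, 6, 7, 9}  B3 = {6, 7, 8, 9}  B4 = {1, 3, 6, 9}  B5 = {0, 3, 5, 9}  B6 = {3, 4, 6, 7}  B7 = {3, 4, 6, 10}  B8 = {2, 4, 6, 7}
Tree: B1–B2, B2–B3, B2–B4, B1–B5, B2–B6, B6–B7, B6–B8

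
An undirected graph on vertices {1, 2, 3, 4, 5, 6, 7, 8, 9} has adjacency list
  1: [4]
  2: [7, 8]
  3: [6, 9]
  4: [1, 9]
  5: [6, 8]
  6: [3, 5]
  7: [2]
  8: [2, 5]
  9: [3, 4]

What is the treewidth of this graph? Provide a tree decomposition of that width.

Each bag holds 2 vertices, so the decomposition has width 1, which upper-bounds the treewidth. G has an edge, so its treewidth is at least 1. Therefore the treewidth is 1.

Treewidth 1.
One optimal decomposition is:
Bags: B1 = {1, 4}  B2 = {4, 9}  B3 = {3, 9}  B4 = {3, 6}  B5 = {5, 6}  B6 = {5, 8}  B7 = {2, 8}  B8 = {2, 7}
Tree: B1–B2, B2–B3, B3–B4, B4–B5, B5–B6, B6–B7, B7–B8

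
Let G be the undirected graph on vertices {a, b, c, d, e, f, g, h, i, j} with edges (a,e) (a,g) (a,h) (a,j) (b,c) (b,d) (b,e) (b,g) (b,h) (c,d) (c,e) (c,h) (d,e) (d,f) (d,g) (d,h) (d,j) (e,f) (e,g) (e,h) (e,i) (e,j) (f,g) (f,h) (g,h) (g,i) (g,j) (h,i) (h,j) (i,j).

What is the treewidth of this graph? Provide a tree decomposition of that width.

Treewidth 4.
One optimal decomposition is:
Bags: B1 = {d, e, f, g, h}  B2 = {b, d, e, g, h}  B3 = {d, e, g, h, j}  B4 = {e, g, h, i, j}  B5 = {a, e, g, h, j}  B6 = {b, c, d, e, h}
Tree: B1–B2, B1–B3, B3–B4, B4–B5, B2–B6

The largest bag has 5 vertices, giving width 4; this decomposition certifies tw(G) ≤ 4. For the lower bound, the 5 vertices {d, e, g, h, j} are pairwise adjacent, and any tree decomposition puts a clique entirely inside one bag — forcing width ≥ 4. The upper and lower bounds meet at 4, so that is the treewidth.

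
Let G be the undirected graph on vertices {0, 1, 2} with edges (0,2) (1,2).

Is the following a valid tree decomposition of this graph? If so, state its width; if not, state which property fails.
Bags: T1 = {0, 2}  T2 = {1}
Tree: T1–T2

No — edge (2,1) lies in no bag.

A tree decomposition must satisfy three properties: every vertex lies in some bag; for every edge, both endpoints lie together in some bag; and for every vertex, the bags containing it form a connected subtree. Here edge (2,1) lies in no bag, so the decomposition is invalid.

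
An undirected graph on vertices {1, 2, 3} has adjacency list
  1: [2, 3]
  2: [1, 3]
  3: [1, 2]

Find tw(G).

A width-2 tree decomposition is:
Bags: B1 = {1, 2, 3}
Tree: (single bag)
With just one bag of size 3, the width is 3 − 1 = 2, so tw(G) ≤ 2. For the lower bound, the 3 vertices {1, 2, 3} are pairwise adjacent, and any tree decomposition puts a clique entirely inside one bag — forcing width ≥ 2. Combining the bounds, tw(G) = 2.

2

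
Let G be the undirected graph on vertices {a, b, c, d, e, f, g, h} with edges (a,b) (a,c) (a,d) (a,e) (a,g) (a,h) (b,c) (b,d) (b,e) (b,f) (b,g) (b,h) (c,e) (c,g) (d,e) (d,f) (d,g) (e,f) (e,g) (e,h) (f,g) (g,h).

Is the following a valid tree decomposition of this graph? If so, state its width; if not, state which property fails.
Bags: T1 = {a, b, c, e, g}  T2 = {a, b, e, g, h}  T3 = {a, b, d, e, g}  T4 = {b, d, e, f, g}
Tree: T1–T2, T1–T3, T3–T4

Yes; width 4.

Checking the three conditions: (i) the bags cover all of {a, b, c, d, e, f, g, h}; (ii) for each edge, some bag contains both endpoints; (iii) the bags containing any fixed vertex form a subtree. All hold, so the decomposition is valid with width 5 − 1 = 4.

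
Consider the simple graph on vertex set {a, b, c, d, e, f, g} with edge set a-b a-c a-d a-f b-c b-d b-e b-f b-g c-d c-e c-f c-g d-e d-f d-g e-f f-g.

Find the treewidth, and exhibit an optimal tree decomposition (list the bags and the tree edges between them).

Treewidth 4.
One optimal decomposition is:
Bags: B1 = {b, c, d, f, g}  B2 = {a, b, c, d, f}  B3 = {b, c, d, e, f}
Tree: B1–B2, B2–B3

The largest bag has 5 vertices, giving width 4; this decomposition certifies tw(G) ≤ 4. On the other hand G contains the 5-clique {b, c, d, f, g}. A clique must lie in a single bag of any decomposition, so no decomposition can have width below 4. Hence tw(G) = 4 exactly.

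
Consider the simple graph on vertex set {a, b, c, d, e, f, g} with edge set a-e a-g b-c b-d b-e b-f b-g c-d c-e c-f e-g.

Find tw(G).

A width-2 tree decomposition is:
Bags: B1 = {b, e, g}  B2 = {b, c, e}  B3 = {b, c, f}  B4 = {a, e, g}  B5 = {b, c, d}
Tree: B1–B2, B2–B3, B1–B4, B3–B5
The largest bag has 3 vertices, giving width 2; this decomposition certifies tw(G) ≤ 2. For the lower bound, the 3 vertices {a, e, g} are pairwise adjacent, and any tree decomposition puts a clique entirely inside one bag — forcing width ≥ 2. Therefore the treewidth is 2.

2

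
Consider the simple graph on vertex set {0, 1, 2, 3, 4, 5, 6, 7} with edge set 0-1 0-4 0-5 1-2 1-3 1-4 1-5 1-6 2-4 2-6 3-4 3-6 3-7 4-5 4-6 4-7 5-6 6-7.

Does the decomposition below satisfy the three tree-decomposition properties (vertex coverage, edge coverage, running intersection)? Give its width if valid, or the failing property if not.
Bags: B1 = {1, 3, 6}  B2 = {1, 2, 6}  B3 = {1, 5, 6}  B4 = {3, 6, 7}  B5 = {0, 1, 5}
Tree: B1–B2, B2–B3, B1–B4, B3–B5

A tree decomposition must satisfy three properties: every vertex lies in some bag; for every edge, both endpoints lie together in some bag; and for every vertex, the bags containing it form a connected subtree. Here vertex 4 appears in no bag, so the decomposition is invalid.

No — vertex 4 appears in no bag.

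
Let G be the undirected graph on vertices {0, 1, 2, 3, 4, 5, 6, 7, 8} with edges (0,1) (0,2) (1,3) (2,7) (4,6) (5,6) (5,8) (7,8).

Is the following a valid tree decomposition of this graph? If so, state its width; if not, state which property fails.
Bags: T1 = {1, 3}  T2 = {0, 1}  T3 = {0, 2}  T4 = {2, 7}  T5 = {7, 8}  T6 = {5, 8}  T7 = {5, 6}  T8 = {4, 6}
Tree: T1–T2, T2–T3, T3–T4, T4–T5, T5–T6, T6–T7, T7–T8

Yes; width 1.

Vertex coverage: the bags together contain {0, 1, 2, 3, 4, 5, 6, 7, 8}, the full vertex set. Edge coverage: each edge of G has both endpoints in at least one bag. Running intersection: for every vertex, the bags containing it form a connected subtree. All three properties hold, so this is a valid tree decomposition of width max|bag| − 1 = 1, and hence tw(G) ≤ 1.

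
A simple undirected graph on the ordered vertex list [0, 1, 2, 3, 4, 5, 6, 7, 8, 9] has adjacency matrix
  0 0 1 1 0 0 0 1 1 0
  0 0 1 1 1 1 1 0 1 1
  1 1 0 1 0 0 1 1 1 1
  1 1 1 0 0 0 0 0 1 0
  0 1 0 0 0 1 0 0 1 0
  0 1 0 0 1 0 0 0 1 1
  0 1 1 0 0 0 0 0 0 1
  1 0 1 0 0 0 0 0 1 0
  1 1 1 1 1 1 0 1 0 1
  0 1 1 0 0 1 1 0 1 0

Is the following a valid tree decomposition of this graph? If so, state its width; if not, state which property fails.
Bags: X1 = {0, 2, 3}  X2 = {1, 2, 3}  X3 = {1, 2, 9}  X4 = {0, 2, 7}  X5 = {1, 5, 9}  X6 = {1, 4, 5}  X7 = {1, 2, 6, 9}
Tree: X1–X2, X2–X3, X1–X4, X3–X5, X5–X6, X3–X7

No — vertex 8 appears in no bag.

A tree decomposition must satisfy three properties: every vertex lies in some bag; for every edge, both endpoints lie together in some bag; and for every vertex, the bags containing it form a connected subtree. Here vertex 8 appears in no bag, so the decomposition is invalid.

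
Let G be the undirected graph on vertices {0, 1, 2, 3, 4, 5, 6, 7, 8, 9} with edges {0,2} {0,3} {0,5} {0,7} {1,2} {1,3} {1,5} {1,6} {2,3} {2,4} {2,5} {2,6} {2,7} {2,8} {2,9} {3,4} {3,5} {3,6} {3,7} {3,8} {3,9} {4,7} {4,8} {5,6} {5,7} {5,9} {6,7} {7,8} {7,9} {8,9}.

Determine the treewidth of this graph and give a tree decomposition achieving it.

Treewidth 4.
Bags: B1 = {0, 2, 3, 5, 7}  B2 = {2, 3, 5, 7, 9}  B3 = {2, 3, 5, 6, 7}  B4 = {2, 3, 7, 8, 9}  B5 = {1, 2, 3, 5, 6}  B6 = {2, 3, 4, 7, 8}
Tree: B1–B2, B2–B3, B2–B4, B3–B5, B4–B6

The largest bag has 5 vertices, giving width 4; this decomposition certifies tw(G) ≤ 4. On the other hand G contains the 5-clique {1, 2, 3, 5, 6}. A clique must lie in a single bag of any decomposition, so no decomposition can have width below 4. Combining the bounds, tw(G) = 4.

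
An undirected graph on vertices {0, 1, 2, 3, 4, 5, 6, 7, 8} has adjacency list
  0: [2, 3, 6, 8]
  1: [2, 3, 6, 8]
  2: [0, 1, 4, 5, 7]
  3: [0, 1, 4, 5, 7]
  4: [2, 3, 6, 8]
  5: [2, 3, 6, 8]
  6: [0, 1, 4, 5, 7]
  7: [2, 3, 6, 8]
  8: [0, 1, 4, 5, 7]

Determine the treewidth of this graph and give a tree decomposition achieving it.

The largest bag has 5 vertices, giving width 4; this decomposition certifies tw(G) ≤ 4. For the lower bound: the 5 vertex sets {1,8}, {0,2}, {3,7}, {6}, {5} are disjoint, each induces a connected subgraph, and every pair is joined by at least one edge of G. Contracting each set to a single vertex therefore yields K_{5} as a minor, and since treewidth is minor-monotone, tw(G) ≥ tw(K_{5}) = 4. Therefore the treewidth is 4.

Treewidth 4.
One optimal decomposition is:
Bags: B1 = {1, 2, 3, 6, 8}  B2 = {0, 2, 3, 6, 8}  B3 = {2, 3, 6, 7, 8}  B4 = {2, 3, 5, 6, 8}  B5 = {2, 3, 4, 6, 8}
Tree: B1–B2, B2–B3, B3–B4, B4–B5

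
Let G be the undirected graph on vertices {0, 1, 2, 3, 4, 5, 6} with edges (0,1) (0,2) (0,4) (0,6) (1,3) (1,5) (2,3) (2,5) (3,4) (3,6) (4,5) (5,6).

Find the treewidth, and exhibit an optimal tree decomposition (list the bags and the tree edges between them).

Each bag holds 4 vertices, so the decomposition has width 3, which upper-bounds the treewidth. For the lower bound: the 4 vertex sets {3,4}, {0,6}, {5}, {1} are disjoint, each induces a connected subgraph, and every pair is joined by at least one edge of G. Contracting each set to a single vertex therefore yields K_{4} as a minor, and since treewidth is minor-monotone, tw(G) ≥ tw(K_{4}) = 3. Hence tw(G) = 3 exactly.

Treewidth 3.
Bags: B1 = {0, 3, 4, 5}  B2 = {0, 3, 5, 6}  B3 = {0, 1, 3, 5}  B4 = {0, 2, 3, 5}
Tree: B1–B2, B2–B3, B3–B4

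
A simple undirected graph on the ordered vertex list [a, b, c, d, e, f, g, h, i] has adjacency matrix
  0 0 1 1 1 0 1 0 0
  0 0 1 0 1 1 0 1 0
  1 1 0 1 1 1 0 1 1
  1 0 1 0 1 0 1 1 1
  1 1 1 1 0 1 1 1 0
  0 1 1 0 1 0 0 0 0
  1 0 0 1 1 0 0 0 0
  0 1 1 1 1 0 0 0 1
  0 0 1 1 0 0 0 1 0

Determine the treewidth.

A width-3 tree decomposition is:
Bags: B1 = {a, c, d, e}  B2 = {c, d, e, h}  B3 = {c, d, h, i}  B4 = {a, d, e, g}  B5 = {b, c, e, h}  B6 = {b, c, e, f}
Tree: B1–B2, B2–B3, B1–B4, B2–B5, B5–B6
Each bag holds 4 vertices, so the decomposition has width 3, which upper-bounds the treewidth. For the lower bound, the 4 vertices {a, d, e, g} are pairwise adjacent, and any tree decomposition puts a clique entirely inside one bag — forcing width ≥ 3. The upper and lower bounds meet at 3, so that is the treewidth.

3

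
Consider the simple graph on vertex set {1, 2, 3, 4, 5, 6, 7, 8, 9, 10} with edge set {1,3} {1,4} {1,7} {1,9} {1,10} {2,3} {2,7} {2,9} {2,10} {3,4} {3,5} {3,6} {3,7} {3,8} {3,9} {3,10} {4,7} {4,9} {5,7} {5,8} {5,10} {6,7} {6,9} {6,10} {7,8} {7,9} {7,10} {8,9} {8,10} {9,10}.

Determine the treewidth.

4

A width-4 tree decomposition is:
Bags: B1 = {3, 6, 7, 9, 10}  B2 = {3, 7, 8, 9, 10}  B3 = {1, 3, 7, 9, 10}  B4 = {3, 5, 7, 8, 10}  B5 = {1, 3, 4, 7, 9}  B6 = {2, 3, 7, 9, 10}
Tree: B1–B2, B2–B3, B2–B4, B3–B5, B2–B6
Every bag has size at most 5, so the width is 5 − 1 = 4 and tw(G) ≤ 4. On the other hand G contains the 5-clique {3, 7, 8, 9, 10}. A clique must lie in a single bag of any decomposition, so no decomposition can have width below 4. Hence tw(G) = 4 exactly.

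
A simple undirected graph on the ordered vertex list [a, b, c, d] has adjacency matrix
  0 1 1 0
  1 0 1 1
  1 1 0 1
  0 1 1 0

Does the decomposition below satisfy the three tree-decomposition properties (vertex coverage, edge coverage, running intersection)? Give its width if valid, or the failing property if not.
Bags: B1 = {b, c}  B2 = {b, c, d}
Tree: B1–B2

A tree decomposition must satisfy three properties: every vertex lies in some bag; for every edge, both endpoints lie together in some bag; and for every vertex, the bags containing it form a connected subtree. Here vertex a appears in no bag, so the decomposition is invalid.

No — vertex a appears in no bag.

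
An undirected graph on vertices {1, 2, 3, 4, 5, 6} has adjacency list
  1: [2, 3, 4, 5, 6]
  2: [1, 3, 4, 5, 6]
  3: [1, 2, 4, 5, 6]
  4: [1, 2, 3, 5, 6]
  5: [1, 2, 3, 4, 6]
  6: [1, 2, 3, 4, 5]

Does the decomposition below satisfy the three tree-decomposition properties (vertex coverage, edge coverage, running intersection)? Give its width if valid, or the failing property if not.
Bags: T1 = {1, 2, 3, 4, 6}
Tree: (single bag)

A tree decomposition must satisfy three properties: every vertex lies in some bag; for every edge, both endpoints lie together in some bag; and for every vertex, the bags containing it form a connected subtree. Here vertex 5 appears in no bag, so the decomposition is invalid.

No — vertex 5 appears in no bag.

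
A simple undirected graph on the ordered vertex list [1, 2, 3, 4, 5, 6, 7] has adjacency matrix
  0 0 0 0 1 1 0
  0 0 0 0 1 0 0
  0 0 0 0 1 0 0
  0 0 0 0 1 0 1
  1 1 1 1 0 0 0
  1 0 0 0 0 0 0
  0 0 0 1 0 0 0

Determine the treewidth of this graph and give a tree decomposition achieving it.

The largest bag has 2 vertices, giving width 1; this decomposition certifies tw(G) ≤ 1. Since G has at least one edge (e.g. 5–4), it is not an edgeless graph, so tw(G) ≥ 1. The upper and lower bounds meet at 1, so that is the treewidth.

Treewidth 1.
Bags: B1 = {4, 5}  B2 = {1, 5}  B3 = {3, 5}  B4 = {4, 7}  B5 = {1, 6}  B6 = {2, 5}
Tree: B1–B2, B2–B3, B1–B4, B2–B5, B3–B6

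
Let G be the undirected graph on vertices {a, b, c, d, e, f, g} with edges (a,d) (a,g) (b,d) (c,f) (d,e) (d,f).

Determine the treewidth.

A width-1 tree decomposition is:
Bags: B1 = {d, f}  B2 = {a, d}  B3 = {a, g}  B4 = {b, d}  B5 = {c, f}  B6 = {d, e}
Tree: B1–B2, B2–B3, B2–B4, B1–B5, B2–B6
Each bag holds 2 vertices, so the decomposition has width 1, which upper-bounds the treewidth. Since G has at least one edge (e.g. f–d), it is not an edgeless graph, so tw(G) ≥ 1. Therefore the treewidth is 1.

1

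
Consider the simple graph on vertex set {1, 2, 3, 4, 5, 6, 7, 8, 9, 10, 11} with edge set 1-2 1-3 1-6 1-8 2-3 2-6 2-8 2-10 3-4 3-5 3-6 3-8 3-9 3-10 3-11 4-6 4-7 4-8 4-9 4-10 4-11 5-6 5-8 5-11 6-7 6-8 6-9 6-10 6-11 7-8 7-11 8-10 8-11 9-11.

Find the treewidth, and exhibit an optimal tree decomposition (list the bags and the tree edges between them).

Every bag has size at most 5, so the width is 5 − 1 = 4 and tw(G) ≤ 4. For the lower bound, the 5 vertices {1, 2, 3, 6, 8} are pairwise adjacent, and any tree decomposition puts a clique entirely inside one bag — forcing width ≥ 4. Therefore the treewidth is 4.

Treewidth 4.
One optimal decomposition is:
Bags: B1 = {3, 4, 6, 8, 11}  B2 = {3, 4, 6, 8, 10}  B3 = {3, 5, 6, 8, 11}  B4 = {2, 3, 6, 8, 10}  B5 = {1, 2, 3, 6, 8}  B6 = {4, 6, 7, 8, 11}  B7 = {3, 4, 6, 9, 11}
Tree: B1–B2, B1–B3, B2–B4, B4–B5, B1–B6, B1–B7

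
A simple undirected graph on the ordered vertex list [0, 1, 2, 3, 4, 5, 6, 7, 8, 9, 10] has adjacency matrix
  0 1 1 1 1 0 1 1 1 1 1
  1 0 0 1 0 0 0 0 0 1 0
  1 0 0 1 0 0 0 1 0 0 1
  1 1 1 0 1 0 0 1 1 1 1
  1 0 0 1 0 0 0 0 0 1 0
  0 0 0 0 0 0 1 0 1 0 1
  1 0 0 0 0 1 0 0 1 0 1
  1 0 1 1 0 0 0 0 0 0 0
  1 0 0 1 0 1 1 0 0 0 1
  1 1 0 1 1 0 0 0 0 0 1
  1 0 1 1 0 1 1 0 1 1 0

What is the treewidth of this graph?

A width-3 tree decomposition is:
Bags: B1 = {0, 2, 3, 10}  B2 = {0, 3, 8, 10}  B3 = {0, 2, 3, 7}  B4 = {0, 6, 8, 10}  B5 = {0, 3, 9, 10}  B6 = {0, 3, 4, 9}  B7 = {0, 1, 3, 9}  B8 = {5, 6, 8, 10}
Tree: B1–B2, B1–B3, B2–B4, B2–B5, B5–B6, B5–B7, B4–B8
Every bag has size at most 4, so the width is 4 − 1 = 3 and tw(G) ≤ 3. On the other hand G contains the 4-clique {0, 3, 8, 10}. A clique must lie in a single bag of any decomposition, so no decomposition can have width below 3. Hence tw(G) = 3 exactly.

3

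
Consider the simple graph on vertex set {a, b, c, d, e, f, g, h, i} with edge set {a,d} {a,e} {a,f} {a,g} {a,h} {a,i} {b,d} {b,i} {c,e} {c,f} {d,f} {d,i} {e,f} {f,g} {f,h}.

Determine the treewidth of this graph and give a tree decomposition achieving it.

The largest bag has 3 vertices, giving width 2; this decomposition certifies tw(G) ≤ 2. On the other hand G contains the 3-clique {c, e, f}. A clique must lie in a single bag of any decomposition, so no decomposition can have width below 2. Hence tw(G) = 2 exactly.

Treewidth 2.
One such decomposition:
Bags: B1 = {a, e, f}  B2 = {a, f, g}  B3 = {a, d, f}  B4 = {a, d, i}  B5 = {b, d, i}  B6 = {a, f, h}  B7 = {c, e, f}
Tree: B1–B2, B1–B3, B3–B4, B4–B5, B2–B6, B1–B7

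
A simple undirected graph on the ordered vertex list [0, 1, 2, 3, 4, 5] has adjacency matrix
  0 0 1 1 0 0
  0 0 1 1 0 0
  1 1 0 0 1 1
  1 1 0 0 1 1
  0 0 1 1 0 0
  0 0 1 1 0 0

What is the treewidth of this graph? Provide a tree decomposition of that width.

Every bag has size at most 3, so the width is 3 − 1 = 2 and tw(G) ≤ 2. Since 2–0–3–5–2 is a cycle in G, G is not acyclic. Forests are exactly the graphs of treewidth ≤ 1, so tw(G) ≥ 2. The upper and lower bounds meet at 2, so that is the treewidth.

Treewidth 2.
One such decomposition:
Bags: B1 = {0, 2, 3}  B2 = {2, 3, 5}  B3 = {2, 3, 4}  B4 = {1, 2, 3}
Tree: B1–B2, B2–B3, B3–B4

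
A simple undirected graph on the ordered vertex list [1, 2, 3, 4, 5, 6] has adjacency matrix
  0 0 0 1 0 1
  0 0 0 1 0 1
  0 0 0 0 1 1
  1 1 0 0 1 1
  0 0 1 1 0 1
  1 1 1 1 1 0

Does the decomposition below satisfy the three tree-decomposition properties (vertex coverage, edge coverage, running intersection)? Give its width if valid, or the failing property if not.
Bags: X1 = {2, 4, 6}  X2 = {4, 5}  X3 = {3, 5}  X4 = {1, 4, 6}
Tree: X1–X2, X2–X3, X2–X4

No — edge (6,5) lies in no bag.

A tree decomposition must satisfy three properties: every vertex lies in some bag; for every edge, both endpoints lie together in some bag; and for every vertex, the bags containing it form a connected subtree. Here edge (6,5) lies in no bag, so the decomposition is invalid.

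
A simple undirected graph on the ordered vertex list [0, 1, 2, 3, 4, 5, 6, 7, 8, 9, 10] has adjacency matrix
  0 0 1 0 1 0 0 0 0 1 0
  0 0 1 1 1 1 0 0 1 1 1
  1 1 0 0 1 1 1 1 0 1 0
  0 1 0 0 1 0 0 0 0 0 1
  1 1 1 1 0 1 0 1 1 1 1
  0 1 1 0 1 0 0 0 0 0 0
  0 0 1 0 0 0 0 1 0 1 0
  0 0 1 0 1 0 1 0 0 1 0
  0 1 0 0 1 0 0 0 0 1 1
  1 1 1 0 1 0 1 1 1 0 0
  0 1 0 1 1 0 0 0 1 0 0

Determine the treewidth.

3

A width-3 tree decomposition is:
Bags: B1 = {1, 2, 4, 9}  B2 = {1, 2, 4, 5}  B3 = {1, 4, 8, 9}  B4 = {2, 4, 7, 9}  B5 = {1, 4, 8, 10}  B6 = {0, 2, 4, 9}  B7 = {1, 3, 4, 10}  B8 = {2, 6, 7, 9}
Tree: B1–B2, B1–B3, B1–B4, B3–B5, B1–B6, B5–B7, B4–B8
Every bag has size at most 4, so the width is 4 − 1 = 3 and tw(G) ≤ 3. For the lower bound, the 4 vertices {0, 2, 4, 9} are pairwise adjacent, and any tree decomposition puts a clique entirely inside one bag — forcing width ≥ 3. Therefore the treewidth is 3.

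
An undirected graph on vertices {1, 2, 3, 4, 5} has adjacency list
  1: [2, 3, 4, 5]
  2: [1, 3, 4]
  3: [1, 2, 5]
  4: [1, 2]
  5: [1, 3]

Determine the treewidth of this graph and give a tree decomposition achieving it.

Treewidth 2.
One optimal decomposition is:
Bags: B1 = {1, 3, 5}  B2 = {1, 2, 3}  B3 = {1, 2, 4}
Tree: B1–B2, B2–B3

Each bag holds 3 vertices, so the decomposition has width 2, which upper-bounds the treewidth. On the other hand G contains the 3-clique {1, 2, 3}. A clique must lie in a single bag of any decomposition, so no decomposition can have width below 2. Hence tw(G) = 2 exactly.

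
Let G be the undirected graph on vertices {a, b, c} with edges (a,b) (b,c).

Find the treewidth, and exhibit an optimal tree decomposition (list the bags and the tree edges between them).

Treewidth 1.
Bags: B1 = {a, b}  B2 = {b, c}
Tree: B1–B2

Every bag has size at most 2, so the width is 2 − 1 = 1 and tw(G) ≤ 1. Any graph with an edge has treewidth ≥ 1, and G has the edge b–a. Hence tw(G) = 1 exactly.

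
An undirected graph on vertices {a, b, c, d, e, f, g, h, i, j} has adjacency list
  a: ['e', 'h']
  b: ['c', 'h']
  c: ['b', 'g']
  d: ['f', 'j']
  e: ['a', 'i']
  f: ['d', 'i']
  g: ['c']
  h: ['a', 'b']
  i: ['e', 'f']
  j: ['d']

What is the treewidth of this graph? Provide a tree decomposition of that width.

Each bag holds 2 vertices, so the decomposition has width 1, which upper-bounds the treewidth. Any graph with an edge has treewidth ≥ 1, and G has the edge g–c. Hence tw(G) = 1 exactly.

Treewidth 1.
One such decomposition:
Bags: B1 = {c, g}  B2 = {b, c}  B3 = {b, h}  B4 = {a, h}  B5 = {a, e}  B6 = {e, i}  B7 = {f, i}  B8 = {d, f}  B9 = {d, j}
Tree: B1–B2, B2–B3, B3–B4, B4–B5, B5–B6, B6–B7, B7–B8, B8–B9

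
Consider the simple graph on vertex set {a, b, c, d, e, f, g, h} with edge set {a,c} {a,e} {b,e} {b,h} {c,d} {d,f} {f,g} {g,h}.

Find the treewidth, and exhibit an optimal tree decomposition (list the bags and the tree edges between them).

Treewidth 2.
Bags: B1 = {a, c, e}  B2 = {b, c, e}  B3 = {b, c, h}  B4 = {c, g, h}  B5 = {c, f, g}  B6 = {c, d, f}
Tree: B1–B2, B2–B3, B3–B4, B4–B5, B5–B6

The largest bag has 3 vertices, giving width 2; this decomposition certifies tw(G) ≤ 2. For the lower bound, G contains the cycle c–a–e–b–h–g–f–d–c, so G is not a forest; only forests have treewidth ≤ 1, hence tw(G) ≥ 2. Combining the bounds, tw(G) = 2.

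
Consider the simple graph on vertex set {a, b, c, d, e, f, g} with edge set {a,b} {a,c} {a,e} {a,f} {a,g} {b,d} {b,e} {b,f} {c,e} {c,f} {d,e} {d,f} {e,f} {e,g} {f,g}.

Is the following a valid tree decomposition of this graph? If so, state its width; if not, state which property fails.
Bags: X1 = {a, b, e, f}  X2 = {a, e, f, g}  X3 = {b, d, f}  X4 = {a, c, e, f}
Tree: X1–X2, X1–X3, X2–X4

No — edge (e,d) lies in no bag.

A tree decomposition must satisfy three properties: every vertex lies in some bag; for every edge, both endpoints lie together in some bag; and for every vertex, the bags containing it form a connected subtree. Here edge (e,d) lies in no bag, so the decomposition is invalid.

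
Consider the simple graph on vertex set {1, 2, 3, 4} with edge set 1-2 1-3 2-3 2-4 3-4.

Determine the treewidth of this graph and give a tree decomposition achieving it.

The largest bag has 3 vertices, giving width 2; this decomposition certifies tw(G) ≤ 2. On the other hand G contains the 3-clique {1, 2, 3}. A clique must lie in a single bag of any decomposition, so no decomposition can have width below 2. Combining the bounds, tw(G) = 2.

Treewidth 2.
One optimal decomposition is:
Bags: B1 = {1, 2, 3}  B2 = {2, 3, 4}
Tree: B1–B2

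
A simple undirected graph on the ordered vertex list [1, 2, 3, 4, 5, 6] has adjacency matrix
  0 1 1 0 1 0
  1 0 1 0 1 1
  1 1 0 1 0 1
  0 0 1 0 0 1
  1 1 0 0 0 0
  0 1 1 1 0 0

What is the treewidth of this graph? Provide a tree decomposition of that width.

Treewidth 2.
One optimal decomposition is:
Bags: B1 = {1, 2, 3}  B2 = {2, 3, 6}  B3 = {3, 4, 6}  B4 = {1, 2, 5}
Tree: B1–B2, B2–B3, B1–B4

Each bag holds 3 vertices, so the decomposition has width 2, which upper-bounds the treewidth. For the lower bound, the 3 vertices {1, 2, 3} are pairwise adjacent, and any tree decomposition puts a clique entirely inside one bag — forcing width ≥ 2. Combining the bounds, tw(G) = 2.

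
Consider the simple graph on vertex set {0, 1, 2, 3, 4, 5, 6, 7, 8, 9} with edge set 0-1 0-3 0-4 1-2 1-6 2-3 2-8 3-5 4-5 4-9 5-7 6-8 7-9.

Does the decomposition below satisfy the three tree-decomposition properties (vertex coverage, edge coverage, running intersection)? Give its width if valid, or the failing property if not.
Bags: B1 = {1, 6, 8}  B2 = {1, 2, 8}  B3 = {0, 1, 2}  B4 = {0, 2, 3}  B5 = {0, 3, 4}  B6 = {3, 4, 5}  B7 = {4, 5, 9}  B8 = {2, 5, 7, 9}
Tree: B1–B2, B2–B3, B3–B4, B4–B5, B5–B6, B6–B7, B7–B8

No — bags containing vertex 2 are not connected in the tree.

A tree decomposition must satisfy three properties: every vertex lies in some bag; for every edge, both endpoints lie together in some bag; and for every vertex, the bags containing it form a connected subtree. Here bags containing vertex 2 are not connected in the tree, so the decomposition is invalid.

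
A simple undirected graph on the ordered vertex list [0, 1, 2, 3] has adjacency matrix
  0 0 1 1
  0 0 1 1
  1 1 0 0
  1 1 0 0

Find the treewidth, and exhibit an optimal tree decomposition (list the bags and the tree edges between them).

Treewidth 2.
One such decomposition:
Bags: B1 = {1, 2, 3}  B2 = {0, 2, 3}
Tree: B1–B2

Each bag holds 3 vertices, so the decomposition has width 2, which upper-bounds the treewidth. For the lower bound, G contains the cycle 3–1–2–0–3, so G is not a forest; only forests have treewidth ≤ 1, hence tw(G) ≥ 2. The upper and lower bounds meet at 2, so that is the treewidth.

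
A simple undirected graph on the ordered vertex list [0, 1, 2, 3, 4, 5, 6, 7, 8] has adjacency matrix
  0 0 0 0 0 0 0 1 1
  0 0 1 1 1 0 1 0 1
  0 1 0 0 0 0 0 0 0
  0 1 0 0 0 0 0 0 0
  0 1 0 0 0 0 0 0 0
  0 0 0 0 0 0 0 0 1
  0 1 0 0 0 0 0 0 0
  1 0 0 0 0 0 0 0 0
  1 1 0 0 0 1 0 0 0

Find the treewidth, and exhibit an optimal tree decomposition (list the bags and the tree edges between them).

Treewidth 1.
One optimal decomposition is:
Bags: B1 = {5, 8}  B2 = {0, 8}  B3 = {1, 8}  B4 = {1, 6}  B5 = {1, 2}  B6 = {1, 3}  B7 = {0, 7}  B8 = {1, 4}
Tree: B1–B2, B1–B3, B3–B4, B3–B5, B4–B6, B2–B7, B4–B8

Every bag has size at most 2, so the width is 2 − 1 = 1 and tw(G) ≤ 1. G has an edge, so its treewidth is at least 1. Hence tw(G) = 1 exactly.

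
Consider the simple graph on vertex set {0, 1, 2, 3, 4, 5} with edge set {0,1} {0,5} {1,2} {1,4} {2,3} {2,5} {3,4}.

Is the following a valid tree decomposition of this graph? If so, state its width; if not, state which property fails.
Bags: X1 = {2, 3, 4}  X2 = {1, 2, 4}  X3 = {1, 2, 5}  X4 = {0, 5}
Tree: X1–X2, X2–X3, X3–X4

No — edge (1,0) lies in no bag.

A tree decomposition must satisfy three properties: every vertex lies in some bag; for every edge, both endpoints lie together in some bag; and for every vertex, the bags containing it form a connected subtree. Here edge (1,0) lies in no bag, so the decomposition is invalid.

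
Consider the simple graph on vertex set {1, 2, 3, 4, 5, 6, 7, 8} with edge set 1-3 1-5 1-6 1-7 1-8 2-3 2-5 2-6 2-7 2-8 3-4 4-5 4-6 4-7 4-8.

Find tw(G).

3

A width-3 tree decomposition is:
Bags: B1 = {1, 2, 4, 5}  B2 = {1, 2, 4, 6}  B3 = {1, 2, 4, 7}  B4 = {1, 2, 4, 8}  B5 = {1, 2, 3, 4}
Tree: B1–B2, B2–B3, B3–B4, B4–B5
The largest bag has 4 vertices, giving width 3; this decomposition certifies tw(G) ≤ 3. For the lower bound: the 4 vertex sets {1,5}, {2,6}, {4}, {7} are disjoint, each induces a connected subgraph, and every pair is joined by at least one edge of G. Contracting each set to a single vertex therefore yields K_{4} as a minor, and since treewidth is minor-monotone, tw(G) ≥ tw(K_{4}) = 3. Hence tw(G) = 3 exactly.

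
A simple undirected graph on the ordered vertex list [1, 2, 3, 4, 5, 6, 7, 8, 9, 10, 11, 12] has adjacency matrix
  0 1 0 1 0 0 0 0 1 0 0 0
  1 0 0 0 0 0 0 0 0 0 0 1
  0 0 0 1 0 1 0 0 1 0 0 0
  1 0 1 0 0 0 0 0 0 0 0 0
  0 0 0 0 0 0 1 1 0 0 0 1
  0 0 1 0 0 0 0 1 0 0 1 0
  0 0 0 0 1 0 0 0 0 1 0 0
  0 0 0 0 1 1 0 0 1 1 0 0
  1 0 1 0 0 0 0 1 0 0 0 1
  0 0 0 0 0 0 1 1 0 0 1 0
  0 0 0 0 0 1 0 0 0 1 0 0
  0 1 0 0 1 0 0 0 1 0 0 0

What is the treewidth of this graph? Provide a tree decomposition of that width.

Treewidth 3.
Bags: B1 = {5, 7, 10, 11}  B2 = {5, 8, 10, 11}  B3 = {5, 6, 8, 11}  B4 = {5, 6, 8, 12}  B5 = {6, 8, 9, 12}  B6 = {3, 6, 9, 12}  B7 = {2, 3, 9, 12}  B8 = {1, 2, 3, 9}  B9 = {1, 2, 3, 4}
Tree: B1–B2, B2–B3, B3–B4, B4–B5, B5–B6, B6–B7, B7–B8, B8–B9

Each bag holds 4 vertices, so the decomposition has width 3, which upper-bounds the treewidth. For the lower bound: the 4 vertex sets {7,10,11}, {5}, {8}, {3,6,9,12} are disjoint, each induces a connected subgraph, and every pair is joined by at least one edge of G. Contracting each set to a single vertex therefore yields K_{4} as a minor, and since treewidth is minor-monotone, tw(G) ≥ tw(K_{4}) = 3. The upper and lower bounds meet at 3, so that is the treewidth.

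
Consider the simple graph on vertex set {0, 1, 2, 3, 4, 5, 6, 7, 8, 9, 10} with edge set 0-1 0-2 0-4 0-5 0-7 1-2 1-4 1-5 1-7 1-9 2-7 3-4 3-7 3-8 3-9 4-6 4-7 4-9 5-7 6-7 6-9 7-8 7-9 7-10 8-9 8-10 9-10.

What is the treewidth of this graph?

A width-3 tree decomposition is:
Bags: B1 = {3, 4, 7, 9}  B2 = {1, 4, 7, 9}  B3 = {3, 7, 8, 9}  B4 = {0, 1, 4, 7}  B5 = {4, 6, 7, 9}  B6 = {0, 1, 2, 7}  B7 = {7, 8, 9, 10}  B8 = {0, 1, 5, 7}
Tree: B1–B2, B1–B3, B2–B4, B2–B5, B4–B6, B3–B7, B4–B8
The largest bag has 4 vertices, giving width 3; this decomposition certifies tw(G) ≤ 3. On the other hand G contains the 4-clique {0, 1, 2, 7}. A clique must lie in a single bag of any decomposition, so no decomposition can have width below 3. The upper and lower bounds meet at 3, so that is the treewidth.

3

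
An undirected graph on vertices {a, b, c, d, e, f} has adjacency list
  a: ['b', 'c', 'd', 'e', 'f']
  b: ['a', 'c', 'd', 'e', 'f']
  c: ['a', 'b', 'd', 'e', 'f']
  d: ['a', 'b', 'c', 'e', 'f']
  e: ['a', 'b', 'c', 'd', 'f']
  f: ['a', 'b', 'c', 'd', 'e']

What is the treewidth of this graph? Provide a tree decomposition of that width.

Treewidth 5.
One optimal decomposition is:
Bags: B1 = {a, b, c, d, e, f}
Tree: (single bag)

With just one bag of size 6, the width is 6 − 1 = 5, so tw(G) ≤ 5. For the lower bound, the 6 vertices {a, b, c, d, e, f} are pairwise adjacent, and any tree decomposition puts a clique entirely inside one bag — forcing width ≥ 5. The upper and lower bounds meet at 5, so that is the treewidth.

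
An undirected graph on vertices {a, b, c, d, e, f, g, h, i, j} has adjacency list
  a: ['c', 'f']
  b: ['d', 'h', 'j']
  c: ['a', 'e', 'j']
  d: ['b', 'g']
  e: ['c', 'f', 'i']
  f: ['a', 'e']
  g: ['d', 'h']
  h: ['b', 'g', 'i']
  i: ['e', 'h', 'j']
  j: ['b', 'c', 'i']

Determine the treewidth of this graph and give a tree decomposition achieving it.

Each bag holds 3 vertices, so the decomposition has width 2, which upper-bounds the treewidth. For the lower bound, G contains the cycle d–g–h–b–d, so G is not a forest; only forests have treewidth ≤ 1, hence tw(G) ≥ 2. Combining the bounds, tw(G) = 2.

Treewidth 2.
One optimal decomposition is:
Bags: B1 = {b, d, g}  B2 = {b, g, h}  B3 = {b, h, j}  B4 = {h, i, j}  B5 = {c, i, j}  B6 = {c, e, i}  B7 = {a, c, e}  B8 = {a, e, f}
Tree: B1–B2, B2–B3, B3–B4, B4–B5, B5–B6, B6–B7, B7–B8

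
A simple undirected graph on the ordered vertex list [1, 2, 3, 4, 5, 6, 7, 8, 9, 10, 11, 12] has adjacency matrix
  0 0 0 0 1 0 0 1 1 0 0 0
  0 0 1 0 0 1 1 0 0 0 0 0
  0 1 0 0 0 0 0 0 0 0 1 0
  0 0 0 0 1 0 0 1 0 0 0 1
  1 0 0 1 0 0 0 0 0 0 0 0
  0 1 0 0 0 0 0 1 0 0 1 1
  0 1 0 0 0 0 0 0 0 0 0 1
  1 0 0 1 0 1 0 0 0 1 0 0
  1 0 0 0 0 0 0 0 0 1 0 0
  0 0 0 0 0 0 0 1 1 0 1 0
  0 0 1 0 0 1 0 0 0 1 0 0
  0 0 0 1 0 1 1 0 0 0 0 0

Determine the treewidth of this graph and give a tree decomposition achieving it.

The largest bag has 4 vertices, giving width 3; this decomposition certifies tw(G) ≤ 3. For the lower bound: the 4 vertex sets {1,5,9}, {10}, {8}, {4,6,11,12} are disjoint, each induces a connected subgraph, and every pair is joined by at least one edge of G. Contracting each set to a single vertex therefore yields K_{4} as a minor, and since treewidth is minor-monotone, tw(G) ≥ tw(K_{4}) = 3. The upper and lower bounds meet at 3, so that is the treewidth.

Treewidth 3.
One such decomposition:
Bags: B1 = {1, 5, 9, 10}  B2 = {1, 5, 8, 10}  B3 = {4, 5, 8, 10}  B4 = {4, 8, 10, 11}  B5 = {4, 6, 8, 11}  B6 = {4, 6, 11, 12}  B7 = {3, 6, 11, 12}  B8 = {2, 3, 6, 12}  B9 = {2, 3, 7, 12}
Tree: B1–B2, B2–B3, B3–B4, B4–B5, B5–B6, B6–B7, B7–B8, B8–B9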